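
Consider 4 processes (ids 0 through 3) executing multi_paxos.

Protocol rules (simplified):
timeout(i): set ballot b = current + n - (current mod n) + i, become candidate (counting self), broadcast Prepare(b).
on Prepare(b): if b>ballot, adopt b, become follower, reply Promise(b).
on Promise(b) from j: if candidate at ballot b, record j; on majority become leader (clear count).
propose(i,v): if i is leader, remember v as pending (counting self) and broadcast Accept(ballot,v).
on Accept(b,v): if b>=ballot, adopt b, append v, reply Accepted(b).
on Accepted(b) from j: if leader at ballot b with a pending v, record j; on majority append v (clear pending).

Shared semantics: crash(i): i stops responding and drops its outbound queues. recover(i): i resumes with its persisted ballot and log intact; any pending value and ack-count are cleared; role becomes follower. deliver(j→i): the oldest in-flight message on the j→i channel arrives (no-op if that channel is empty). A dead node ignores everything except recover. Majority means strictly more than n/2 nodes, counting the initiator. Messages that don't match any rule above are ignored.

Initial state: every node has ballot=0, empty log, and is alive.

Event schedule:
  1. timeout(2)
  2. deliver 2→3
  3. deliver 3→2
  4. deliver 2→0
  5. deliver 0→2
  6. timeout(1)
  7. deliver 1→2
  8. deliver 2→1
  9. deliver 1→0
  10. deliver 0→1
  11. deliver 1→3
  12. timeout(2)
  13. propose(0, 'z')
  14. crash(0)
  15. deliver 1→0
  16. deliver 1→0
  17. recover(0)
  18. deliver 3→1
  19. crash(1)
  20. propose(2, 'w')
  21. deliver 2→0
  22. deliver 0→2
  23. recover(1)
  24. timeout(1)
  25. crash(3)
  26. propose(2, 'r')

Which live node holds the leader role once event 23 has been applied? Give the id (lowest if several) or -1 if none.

after 1 — timeout(2): n2:cand/b6/[-]
after 2 — deliver 2→3: n3:foll/b6/[-]
after 3 — deliver 3→2: ·
after 4 — deliver 2→0: n0:foll/b6/[-]
after 5 — deliver 0→2: n2:lead/b6/[-]
after 6 — timeout(1): n1:cand/b5/[-]
after 7 — deliver 1→2: ·
after 8 — deliver 2→1: n1:foll/b6/[-]
after 9 — deliver 1→0: ·
after 10 — deliver 0→1: ·
after 11 — deliver 1→3: ·
after 12 — timeout(2): n2:cand/b10/[-]
after 13 — propose(0,'z'): ·
after 14 — crash(0): n0:✗foll/b6/[-]
after 15 — deliver 1→0: ·
after 16 — deliver 1→0: ·
after 17 — recover(0): n0:foll/b6/[-]
after 18 — deliver 3→1: ·
after 19 — crash(1): n1:✗foll/b6/[-]
after 20 — propose(2,'w'): ·
after 21 — deliver 2→0: n0:foll/b10/[-]
after 22 — deliver 0→2: ·
after 23 — recover(1): n1:foll/b6/[-]

-1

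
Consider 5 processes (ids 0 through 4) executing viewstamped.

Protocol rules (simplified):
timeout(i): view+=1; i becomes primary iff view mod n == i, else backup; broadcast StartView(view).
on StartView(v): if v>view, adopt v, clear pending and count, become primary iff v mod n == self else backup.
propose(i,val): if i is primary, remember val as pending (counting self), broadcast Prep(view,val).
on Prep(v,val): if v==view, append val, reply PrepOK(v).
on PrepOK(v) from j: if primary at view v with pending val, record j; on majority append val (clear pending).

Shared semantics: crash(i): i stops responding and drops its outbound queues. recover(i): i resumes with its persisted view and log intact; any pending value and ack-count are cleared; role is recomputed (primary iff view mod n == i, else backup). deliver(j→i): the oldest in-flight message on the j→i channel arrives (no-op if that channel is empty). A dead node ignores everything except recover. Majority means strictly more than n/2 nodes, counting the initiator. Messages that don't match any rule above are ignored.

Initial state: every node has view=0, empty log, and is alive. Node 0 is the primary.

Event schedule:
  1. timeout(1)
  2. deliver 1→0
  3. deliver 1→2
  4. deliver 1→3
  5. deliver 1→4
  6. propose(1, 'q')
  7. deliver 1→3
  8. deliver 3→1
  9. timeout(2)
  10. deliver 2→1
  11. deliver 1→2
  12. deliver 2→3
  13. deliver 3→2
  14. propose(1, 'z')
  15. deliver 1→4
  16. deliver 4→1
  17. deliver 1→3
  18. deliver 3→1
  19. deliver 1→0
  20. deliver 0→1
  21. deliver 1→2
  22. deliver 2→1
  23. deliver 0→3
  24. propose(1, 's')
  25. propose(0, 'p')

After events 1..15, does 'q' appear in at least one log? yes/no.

yes

after 1 — timeout(1): n1:prim/v1/[-]
after 2 — deliver 1→0: n0:back/v1/[-]
after 3 — deliver 1→2: n2:back/v1/[-]
after 4 — deliver 1→3: n3:back/v1/[-]
after 5 — deliver 1→4: n4:back/v1/[-]
after 6 — propose(1,'q'): ·
after 7 — deliver 1→3: n3:back/v1/[q]
after 8 — deliver 3→1: ·
after 9 — timeout(2): n2:prim/v2/[-]
after 10 — deliver 2→1: n1:back/v2/[-]
after 11 — deliver 1→2: ·
after 12 — deliver 2→3: n3:back/v2/[q]
after 13 — deliver 3→2: ·
after 14 — propose(1,'z'): ·
after 15 — deliver 1→4: n4:back/v1/[q]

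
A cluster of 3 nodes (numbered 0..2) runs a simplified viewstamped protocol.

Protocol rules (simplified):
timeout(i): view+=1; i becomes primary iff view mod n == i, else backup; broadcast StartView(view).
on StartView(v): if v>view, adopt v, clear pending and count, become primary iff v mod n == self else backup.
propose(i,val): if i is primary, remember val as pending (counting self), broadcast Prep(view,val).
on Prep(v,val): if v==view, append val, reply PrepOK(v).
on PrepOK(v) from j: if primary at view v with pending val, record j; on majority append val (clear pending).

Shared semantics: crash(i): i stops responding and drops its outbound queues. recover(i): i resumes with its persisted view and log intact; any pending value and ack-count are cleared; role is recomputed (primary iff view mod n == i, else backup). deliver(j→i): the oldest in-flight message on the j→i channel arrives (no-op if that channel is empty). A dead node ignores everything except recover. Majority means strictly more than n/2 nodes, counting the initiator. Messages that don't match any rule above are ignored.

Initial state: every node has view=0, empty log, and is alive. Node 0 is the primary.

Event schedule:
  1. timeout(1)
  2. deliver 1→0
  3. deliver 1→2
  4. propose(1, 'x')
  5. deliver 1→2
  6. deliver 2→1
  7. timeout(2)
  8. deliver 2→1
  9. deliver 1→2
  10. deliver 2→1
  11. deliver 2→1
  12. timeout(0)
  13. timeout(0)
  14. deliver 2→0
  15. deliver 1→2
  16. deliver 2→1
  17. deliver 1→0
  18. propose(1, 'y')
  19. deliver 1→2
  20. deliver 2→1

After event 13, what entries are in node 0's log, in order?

e1 timeout(1): 1[prim,v=1,-]
e2 deliver 1→0: 0[back,v=1,-]
e3 deliver 1→2: 2[back,v=1,-]
e4 propose(1,'x'): ·
e5 deliver 1→2: 2[back,v=1,x]
e6 deliver 2→1: 1[prim,v=1,x]
e7 timeout(2): 2[prim,v=2,x]
e8 deliver 2→1: 1[back,v=2,x]
e9 deliver 1→2: ·
e10 deliver 2→1: ·
e11 deliver 2→1: ·
e12 timeout(0): 0[back,v=2,-]
e13 timeout(0): 0[prim,v=3,-]

empty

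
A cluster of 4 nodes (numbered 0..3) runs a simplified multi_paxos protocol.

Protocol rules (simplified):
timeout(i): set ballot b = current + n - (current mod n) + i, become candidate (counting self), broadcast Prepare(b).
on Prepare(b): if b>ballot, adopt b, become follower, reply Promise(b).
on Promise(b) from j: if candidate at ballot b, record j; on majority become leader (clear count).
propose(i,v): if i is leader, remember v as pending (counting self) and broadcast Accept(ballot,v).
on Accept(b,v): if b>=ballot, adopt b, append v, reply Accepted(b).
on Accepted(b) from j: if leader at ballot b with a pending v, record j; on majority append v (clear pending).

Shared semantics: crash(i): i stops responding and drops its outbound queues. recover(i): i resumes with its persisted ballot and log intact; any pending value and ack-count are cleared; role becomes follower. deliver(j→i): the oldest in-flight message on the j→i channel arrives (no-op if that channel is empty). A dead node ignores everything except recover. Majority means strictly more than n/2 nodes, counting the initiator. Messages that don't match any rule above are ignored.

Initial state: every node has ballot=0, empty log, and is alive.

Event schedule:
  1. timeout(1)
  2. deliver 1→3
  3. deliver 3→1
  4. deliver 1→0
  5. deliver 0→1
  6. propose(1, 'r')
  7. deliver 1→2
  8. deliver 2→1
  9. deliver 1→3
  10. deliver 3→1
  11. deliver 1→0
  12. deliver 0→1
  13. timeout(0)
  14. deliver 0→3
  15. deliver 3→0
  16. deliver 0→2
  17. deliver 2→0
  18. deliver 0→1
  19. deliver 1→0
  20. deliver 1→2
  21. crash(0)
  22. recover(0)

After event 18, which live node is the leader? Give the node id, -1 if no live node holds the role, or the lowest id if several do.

0

e1 timeout(1): 1[cand,b=5,-]
e2 deliver 1→3: 3[foll,b=5,-]
e3 deliver 3→1: ·
e4 deliver 1→0: 0[foll,b=5,-]
e5 deliver 0→1: 1[lead,b=5,-]
e6 propose(1,'r'): ·
e7 deliver 1→2: 2[foll,b=5,-]
e8 deliver 2→1: ·
e9 deliver 1→3: 3[foll,b=5,r]
e10 deliver 3→1: ·
e11 deliver 1→0: 0[foll,b=5,r]
e12 deliver 0→1: 1[lead,b=5,r]
e13 timeout(0): 0[cand,b=8,r]
e14 deliver 0→3: 3[foll,b=8,r]
e15 deliver 3→0: ·
e16 deliver 0→2: 2[foll,b=8,-]
e17 deliver 2→0: 0[lead,b=8,r]
e18 deliver 0→1: 1[foll,b=8,r]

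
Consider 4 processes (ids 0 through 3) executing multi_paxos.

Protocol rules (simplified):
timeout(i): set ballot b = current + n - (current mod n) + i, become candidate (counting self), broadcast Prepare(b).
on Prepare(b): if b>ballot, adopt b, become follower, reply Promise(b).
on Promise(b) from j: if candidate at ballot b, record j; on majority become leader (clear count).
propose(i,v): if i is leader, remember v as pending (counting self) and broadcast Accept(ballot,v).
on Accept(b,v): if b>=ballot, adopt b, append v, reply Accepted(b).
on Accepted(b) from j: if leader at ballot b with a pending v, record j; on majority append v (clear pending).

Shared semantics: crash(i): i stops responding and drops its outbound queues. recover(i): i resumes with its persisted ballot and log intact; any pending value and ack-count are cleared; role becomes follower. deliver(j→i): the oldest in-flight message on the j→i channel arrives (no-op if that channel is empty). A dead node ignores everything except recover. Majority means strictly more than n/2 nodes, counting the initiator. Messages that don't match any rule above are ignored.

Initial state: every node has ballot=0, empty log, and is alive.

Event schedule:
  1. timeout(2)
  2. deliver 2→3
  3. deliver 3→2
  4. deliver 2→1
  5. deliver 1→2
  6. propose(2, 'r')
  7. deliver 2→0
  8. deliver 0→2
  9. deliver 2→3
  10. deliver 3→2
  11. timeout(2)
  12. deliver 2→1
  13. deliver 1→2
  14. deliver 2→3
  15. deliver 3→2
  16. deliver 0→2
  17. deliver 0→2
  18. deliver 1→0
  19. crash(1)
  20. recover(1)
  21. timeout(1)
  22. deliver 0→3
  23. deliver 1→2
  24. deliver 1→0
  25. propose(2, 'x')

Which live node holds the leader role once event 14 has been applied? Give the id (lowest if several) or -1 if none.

-1

[1] timeout(2) → N2(cand b6 [-])
[2] deliver 2→3 → N3(foll b6 [-])
[3] deliver 3→2 → ∅
[4] deliver 2→1 → N1(foll b6 [-])
[5] deliver 1→2 → N2(lead b6 [-])
[6] propose(2,'r') → ∅
[7] deliver 2→0 → N0(foll b6 [-])
[8] deliver 0→2 → ∅
[9] deliver 2→3 → N3(foll b6 [r])
[10] deliver 3→2 → ∅
[11] timeout(2) → N2(cand b10 [-])
[12] deliver 2→1 → N1(foll b6 [r])
[13] deliver 1→2 → ∅
[14] deliver 2→3 → N3(foll b10 [r])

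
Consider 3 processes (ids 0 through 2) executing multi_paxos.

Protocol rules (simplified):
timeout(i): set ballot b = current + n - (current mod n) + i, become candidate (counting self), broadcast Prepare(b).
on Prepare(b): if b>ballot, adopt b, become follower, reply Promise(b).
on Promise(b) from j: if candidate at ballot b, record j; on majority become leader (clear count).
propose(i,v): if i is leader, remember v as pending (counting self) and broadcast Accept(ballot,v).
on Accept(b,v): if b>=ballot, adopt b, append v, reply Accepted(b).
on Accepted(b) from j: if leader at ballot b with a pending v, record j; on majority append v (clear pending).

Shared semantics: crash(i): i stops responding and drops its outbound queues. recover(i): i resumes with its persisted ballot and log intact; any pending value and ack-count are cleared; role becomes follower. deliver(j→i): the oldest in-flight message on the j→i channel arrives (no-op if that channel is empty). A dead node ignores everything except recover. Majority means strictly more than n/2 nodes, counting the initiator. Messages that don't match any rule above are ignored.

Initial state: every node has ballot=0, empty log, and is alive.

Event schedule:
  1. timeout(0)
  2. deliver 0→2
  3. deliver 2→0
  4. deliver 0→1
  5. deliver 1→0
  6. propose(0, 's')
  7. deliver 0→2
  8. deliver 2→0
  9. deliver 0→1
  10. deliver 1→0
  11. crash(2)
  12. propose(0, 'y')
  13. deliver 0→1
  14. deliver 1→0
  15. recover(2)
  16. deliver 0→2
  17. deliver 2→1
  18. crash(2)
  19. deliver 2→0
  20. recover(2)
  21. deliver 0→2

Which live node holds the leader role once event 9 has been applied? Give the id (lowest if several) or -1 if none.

0

e1 timeout(0): 0[cand,b=3,-]
e2 deliver 0→2: 2[foll,b=3,-]
e3 deliver 2→0: 0[lead,b=3,-]
e4 deliver 0→1: 1[foll,b=3,-]
e5 deliver 1→0: ·
e6 propose(0,'s'): ·
e7 deliver 0→2: 2[foll,b=3,s]
e8 deliver 2→0: 0[lead,b=3,s]
e9 deliver 0→1: 1[foll,b=3,s]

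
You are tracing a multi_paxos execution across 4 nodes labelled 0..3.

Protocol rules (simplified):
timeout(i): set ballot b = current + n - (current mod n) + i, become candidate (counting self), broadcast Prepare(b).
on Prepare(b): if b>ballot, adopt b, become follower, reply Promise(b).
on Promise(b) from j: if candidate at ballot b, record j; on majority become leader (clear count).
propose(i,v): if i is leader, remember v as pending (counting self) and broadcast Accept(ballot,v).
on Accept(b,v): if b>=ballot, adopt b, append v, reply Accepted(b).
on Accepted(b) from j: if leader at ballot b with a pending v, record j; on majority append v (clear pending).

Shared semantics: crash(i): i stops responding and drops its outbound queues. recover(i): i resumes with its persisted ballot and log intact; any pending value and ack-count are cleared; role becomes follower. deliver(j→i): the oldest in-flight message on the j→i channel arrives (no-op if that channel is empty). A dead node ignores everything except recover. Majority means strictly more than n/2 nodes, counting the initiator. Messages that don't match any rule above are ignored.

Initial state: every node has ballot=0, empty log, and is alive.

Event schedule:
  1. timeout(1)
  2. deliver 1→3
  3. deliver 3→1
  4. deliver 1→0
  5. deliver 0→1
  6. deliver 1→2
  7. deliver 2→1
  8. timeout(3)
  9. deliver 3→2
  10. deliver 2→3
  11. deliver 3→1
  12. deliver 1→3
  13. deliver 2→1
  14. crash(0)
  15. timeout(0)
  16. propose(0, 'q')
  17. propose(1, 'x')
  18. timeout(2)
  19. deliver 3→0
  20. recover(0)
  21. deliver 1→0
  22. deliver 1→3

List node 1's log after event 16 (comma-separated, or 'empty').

[1] timeout(1) → N1(cand b5 [-])
[2] deliver 1→3 → N3(foll b5 [-])
[3] deliver 3→1 → ∅
[4] deliver 1→0 → N0(foll b5 [-])
[5] deliver 0→1 → N1(lead b5 [-])
[6] deliver 1→2 → N2(foll b5 [-])
[7] deliver 2→1 → ∅
[8] timeout(3) → N3(cand b11 [-])
[9] deliver 3→2 → N2(foll b11 [-])
[10] deliver 2→3 → ∅
[11] deliver 3→1 → N1(foll b11 [-])
[12] deliver 1→3 → N3(lead b11 [-])
[13] deliver 2→1 → ∅
[14] crash(0) → N0(✗foll b5 [-])
[15] timeout(0) → ∅
[16] propose(0,'q') → ∅

empty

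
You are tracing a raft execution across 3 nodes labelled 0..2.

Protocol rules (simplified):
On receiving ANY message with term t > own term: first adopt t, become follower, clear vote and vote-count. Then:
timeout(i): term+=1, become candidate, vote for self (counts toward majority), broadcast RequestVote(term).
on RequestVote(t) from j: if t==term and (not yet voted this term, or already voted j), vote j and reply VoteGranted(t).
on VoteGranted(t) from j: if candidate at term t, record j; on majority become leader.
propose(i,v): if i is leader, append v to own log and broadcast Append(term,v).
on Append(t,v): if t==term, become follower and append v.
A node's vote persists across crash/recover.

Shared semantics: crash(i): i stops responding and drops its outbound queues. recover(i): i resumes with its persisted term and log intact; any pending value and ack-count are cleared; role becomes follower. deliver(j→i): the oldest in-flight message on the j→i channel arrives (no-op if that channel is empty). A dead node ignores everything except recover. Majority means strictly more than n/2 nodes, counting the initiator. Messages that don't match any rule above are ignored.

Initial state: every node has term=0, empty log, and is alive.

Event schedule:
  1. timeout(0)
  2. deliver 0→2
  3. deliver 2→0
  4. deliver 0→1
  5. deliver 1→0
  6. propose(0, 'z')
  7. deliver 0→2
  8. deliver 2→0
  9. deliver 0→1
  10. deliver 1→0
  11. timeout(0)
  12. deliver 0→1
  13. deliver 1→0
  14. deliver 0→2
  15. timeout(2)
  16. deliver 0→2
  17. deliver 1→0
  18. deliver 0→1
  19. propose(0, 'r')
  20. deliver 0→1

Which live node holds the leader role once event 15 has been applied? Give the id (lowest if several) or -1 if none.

step 1 timeout(0): 0={cand,t=1,log=-}
step 2 deliver 0→2: 2={foll,t=1,log=-}
step 3 deliver 2→0: 0={lead,t=1,log=-}
step 4 deliver 0→1: 1={foll,t=1,log=-}
step 5 deliver 1→0: —
step 6 propose(0,'z'): 0={lead,t=1,log=z}
step 7 deliver 0→2: 2={foll,t=1,log=z}
step 8 deliver 2→0: —
step 9 deliver 0→1: 1={foll,t=1,log=z}
step 10 deliver 1→0: —
step 11 timeout(0): 0={cand,t=2,log=z}
step 12 deliver 0→1: 1={foll,t=2,log=z}
step 13 deliver 1→0: 0={lead,t=2,log=z}
step 14 deliver 0→2: 2={foll,t=2,log=z}
step 15 timeout(2): 2={cand,t=3,log=z}

0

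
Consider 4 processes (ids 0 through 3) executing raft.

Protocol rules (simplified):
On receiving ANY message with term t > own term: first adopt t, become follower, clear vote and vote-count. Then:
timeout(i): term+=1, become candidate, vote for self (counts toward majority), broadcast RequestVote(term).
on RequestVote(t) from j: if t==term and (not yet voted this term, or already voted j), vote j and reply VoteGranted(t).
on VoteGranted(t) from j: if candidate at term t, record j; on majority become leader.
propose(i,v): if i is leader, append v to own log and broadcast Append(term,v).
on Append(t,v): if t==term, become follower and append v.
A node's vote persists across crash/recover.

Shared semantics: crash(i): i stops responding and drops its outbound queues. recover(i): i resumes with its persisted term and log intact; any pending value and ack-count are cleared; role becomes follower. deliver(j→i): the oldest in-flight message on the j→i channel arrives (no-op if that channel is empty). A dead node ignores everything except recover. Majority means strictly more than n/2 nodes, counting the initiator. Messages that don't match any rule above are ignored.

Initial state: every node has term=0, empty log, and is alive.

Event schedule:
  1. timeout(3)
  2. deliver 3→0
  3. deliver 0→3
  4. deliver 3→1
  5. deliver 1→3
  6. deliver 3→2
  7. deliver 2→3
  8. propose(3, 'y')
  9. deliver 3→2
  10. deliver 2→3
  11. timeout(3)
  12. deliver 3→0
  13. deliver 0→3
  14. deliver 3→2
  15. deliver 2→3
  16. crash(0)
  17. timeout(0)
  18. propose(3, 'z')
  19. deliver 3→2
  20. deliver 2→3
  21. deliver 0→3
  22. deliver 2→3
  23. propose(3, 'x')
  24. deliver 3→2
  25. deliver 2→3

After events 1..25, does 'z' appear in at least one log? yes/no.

no

e1 timeout(3): 3[cand,t=1,-]
e2 deliver 3→0: 0[foll,t=1,-]
e3 deliver 0→3: ·
e4 deliver 3→1: 1[foll,t=1,-]
e5 deliver 1→3: 3[lead,t=1,-]
e6 deliver 3→2: 2[foll,t=1,-]
e7 deliver 2→3: ·
e8 propose(3,'y'): 3[lead,t=1,y]
e9 deliver 3→2: 2[foll,t=1,y]
e10 deliver 2→3: ·
e11 timeout(3): 3[cand,t=2,y]
e12 deliver 3→0: 0[foll,t=1,y]
e13 deliver 0→3: ·
e14 deliver 3→2: 2[foll,t=2,y]
e15 deliver 2→3: ·
e16 crash(0): 0[✗foll,t=1,y]
e17 timeout(0): ·
e18 propose(3,'z'): ·
e19 deliver 3→2: ·
e20 deliver 2→3: ·
e21 deliver 0→3: ·
e22 deliver 2→3: ·
e23 propose(3,'x'): ·
e24 deliver 3→2: ·
e25 deliver 2→3: ·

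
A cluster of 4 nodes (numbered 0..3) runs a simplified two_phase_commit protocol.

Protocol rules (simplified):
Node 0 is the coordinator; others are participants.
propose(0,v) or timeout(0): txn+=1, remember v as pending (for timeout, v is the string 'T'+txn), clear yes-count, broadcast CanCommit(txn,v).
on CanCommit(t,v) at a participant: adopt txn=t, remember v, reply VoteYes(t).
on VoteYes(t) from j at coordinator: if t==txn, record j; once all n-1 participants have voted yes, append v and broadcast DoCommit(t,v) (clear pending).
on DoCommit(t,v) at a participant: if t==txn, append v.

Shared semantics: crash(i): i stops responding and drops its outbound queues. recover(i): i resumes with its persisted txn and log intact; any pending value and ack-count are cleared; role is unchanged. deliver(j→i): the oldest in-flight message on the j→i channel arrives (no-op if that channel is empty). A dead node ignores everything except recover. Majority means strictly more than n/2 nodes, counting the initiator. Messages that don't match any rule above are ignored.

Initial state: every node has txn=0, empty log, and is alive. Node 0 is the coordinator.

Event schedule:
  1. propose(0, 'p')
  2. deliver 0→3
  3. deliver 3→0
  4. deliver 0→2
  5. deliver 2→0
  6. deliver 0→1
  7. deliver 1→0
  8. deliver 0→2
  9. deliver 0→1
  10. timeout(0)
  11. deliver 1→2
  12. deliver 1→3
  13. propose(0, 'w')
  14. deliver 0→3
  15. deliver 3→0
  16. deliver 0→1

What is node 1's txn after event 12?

e1 propose(0,'p'): 0[coor,t=1,-]
e2 deliver 0→3: 3[part,t=1,-]
e3 deliver 3→0: ·
e4 deliver 0→2: 2[part,t=1,-]
e5 deliver 2→0: ·
e6 deliver 0→1: 1[part,t=1,-]
e7 deliver 1→0: 0[coor,t=1,p]
e8 deliver 0→2: 2[part,t=1,p]
e9 deliver 0→1: 1[part,t=1,p]
e10 timeout(0): 0[coor,t=2,p]
e11 deliver 1→2: ·
e12 deliver 1→3: ·

1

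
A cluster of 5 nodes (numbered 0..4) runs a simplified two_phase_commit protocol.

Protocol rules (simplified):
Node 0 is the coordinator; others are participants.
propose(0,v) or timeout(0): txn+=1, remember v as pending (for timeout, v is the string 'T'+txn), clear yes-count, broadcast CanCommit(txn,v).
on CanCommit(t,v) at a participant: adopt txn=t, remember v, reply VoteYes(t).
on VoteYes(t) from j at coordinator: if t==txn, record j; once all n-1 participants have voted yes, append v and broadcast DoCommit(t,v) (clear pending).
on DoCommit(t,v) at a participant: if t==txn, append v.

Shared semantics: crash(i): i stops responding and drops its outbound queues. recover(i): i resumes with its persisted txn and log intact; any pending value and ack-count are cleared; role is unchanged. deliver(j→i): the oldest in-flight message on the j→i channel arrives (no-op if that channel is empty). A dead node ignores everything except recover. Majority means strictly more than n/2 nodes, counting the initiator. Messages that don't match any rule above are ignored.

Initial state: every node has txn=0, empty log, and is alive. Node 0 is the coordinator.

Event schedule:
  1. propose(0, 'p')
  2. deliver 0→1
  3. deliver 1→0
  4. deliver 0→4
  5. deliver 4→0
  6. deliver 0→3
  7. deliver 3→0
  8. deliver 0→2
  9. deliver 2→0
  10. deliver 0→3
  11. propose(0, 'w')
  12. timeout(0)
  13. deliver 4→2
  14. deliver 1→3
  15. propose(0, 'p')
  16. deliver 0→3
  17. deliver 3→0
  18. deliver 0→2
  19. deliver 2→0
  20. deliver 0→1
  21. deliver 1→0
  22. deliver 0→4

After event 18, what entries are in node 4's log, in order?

e1 propose(0,'p'): 0[coor,t=1,-]
e2 deliver 0→1: 1[part,t=1,-]
e3 deliver 1→0: ·
e4 deliver 0→4: 4[part,t=1,-]
e5 deliver 4→0: ·
e6 deliver 0→3: 3[part,t=1,-]
e7 deliver 3→0: ·
e8 deliver 0→2: 2[part,t=1,-]
e9 deliver 2→0: 0[coor,t=1,p]
e10 deliver 0→3: 3[part,t=1,p]
e11 propose(0,'w'): 0[coor,t=2,p]
e12 timeout(0): 0[coor,t=3,p]
e13 deliver 4→2: ·
e14 deliver 1→3: ·
e15 propose(0,'p'): 0[coor,t=4,p]
e16 deliver 0→3: 3[part,t=2,p]
e17 deliver 3→0: ·
e18 deliver 0→2: 2[part,t=1,p]

empty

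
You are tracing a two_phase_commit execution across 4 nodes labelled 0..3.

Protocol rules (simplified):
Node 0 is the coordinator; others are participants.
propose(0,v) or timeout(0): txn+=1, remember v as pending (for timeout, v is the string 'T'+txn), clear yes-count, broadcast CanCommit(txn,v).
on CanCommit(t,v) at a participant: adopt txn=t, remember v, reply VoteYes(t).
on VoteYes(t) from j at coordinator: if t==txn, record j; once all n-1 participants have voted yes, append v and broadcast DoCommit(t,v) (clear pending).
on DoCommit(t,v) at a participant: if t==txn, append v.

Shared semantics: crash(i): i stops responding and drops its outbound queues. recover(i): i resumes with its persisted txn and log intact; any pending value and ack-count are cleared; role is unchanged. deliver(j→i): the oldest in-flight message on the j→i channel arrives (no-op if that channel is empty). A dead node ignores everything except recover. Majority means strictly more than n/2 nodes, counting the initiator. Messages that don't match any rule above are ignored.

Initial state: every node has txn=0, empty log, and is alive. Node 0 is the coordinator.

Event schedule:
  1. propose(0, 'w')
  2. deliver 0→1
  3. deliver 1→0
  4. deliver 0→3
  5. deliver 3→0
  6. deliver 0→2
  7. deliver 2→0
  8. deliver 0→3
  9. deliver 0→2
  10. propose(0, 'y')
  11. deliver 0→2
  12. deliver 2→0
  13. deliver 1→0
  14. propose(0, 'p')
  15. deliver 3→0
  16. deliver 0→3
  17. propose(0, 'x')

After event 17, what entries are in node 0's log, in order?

step 1 propose(0,'w'): 0={coor,t=1,log=-}
step 2 deliver 0→1: 1={part,t=1,log=-}
step 3 deliver 1→0: —
step 4 deliver 0→3: 3={part,t=1,log=-}
step 5 deliver 3→0: —
step 6 deliver 0→2: 2={part,t=1,log=-}
step 7 deliver 2→0: 0={coor,t=1,log=w}
step 8 deliver 0→3: 3={part,t=1,log=w}
step 9 deliver 0→2: 2={part,t=1,log=w}
step 10 propose(0,'y'): 0={coor,t=2,log=w}
step 11 deliver 0→2: 2={part,t=2,log=w}
step 12 deliver 2→0: —
step 13 deliver 1→0: —
step 14 propose(0,'p'): 0={coor,t=3,log=w}
step 15 deliver 3→0: —
step 16 deliver 0→3: 3={part,t=2,log=w}
step 17 propose(0,'x'): 0={coor,t=4,log=w}

w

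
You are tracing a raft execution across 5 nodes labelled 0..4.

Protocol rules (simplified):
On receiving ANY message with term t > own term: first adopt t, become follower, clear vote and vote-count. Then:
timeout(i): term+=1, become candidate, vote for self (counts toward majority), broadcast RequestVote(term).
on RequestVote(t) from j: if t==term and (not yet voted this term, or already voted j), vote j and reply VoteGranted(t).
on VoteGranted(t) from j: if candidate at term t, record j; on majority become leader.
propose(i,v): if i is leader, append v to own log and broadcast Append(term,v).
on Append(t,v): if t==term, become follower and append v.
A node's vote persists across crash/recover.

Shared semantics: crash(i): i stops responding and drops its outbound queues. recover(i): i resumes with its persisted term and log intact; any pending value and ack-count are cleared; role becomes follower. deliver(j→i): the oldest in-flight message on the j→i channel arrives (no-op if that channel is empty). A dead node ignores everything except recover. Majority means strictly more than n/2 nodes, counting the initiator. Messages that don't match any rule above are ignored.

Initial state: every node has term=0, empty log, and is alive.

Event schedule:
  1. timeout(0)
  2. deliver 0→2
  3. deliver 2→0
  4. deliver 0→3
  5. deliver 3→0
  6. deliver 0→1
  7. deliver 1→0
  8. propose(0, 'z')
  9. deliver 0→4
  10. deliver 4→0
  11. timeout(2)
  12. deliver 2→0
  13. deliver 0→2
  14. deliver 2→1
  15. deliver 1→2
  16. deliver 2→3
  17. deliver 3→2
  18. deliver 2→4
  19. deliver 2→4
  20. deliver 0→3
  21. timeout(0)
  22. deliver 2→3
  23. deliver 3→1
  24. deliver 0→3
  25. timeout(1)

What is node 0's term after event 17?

2

1. timeout(0):  <0:cand t1 ->
2. deliver 0→2:  <2:foll t1 ->
3. deliver 2→0:  nop
4. deliver 0→3:  <3:foll t1 ->
5. deliver 3→0:  <0:lead t1 ->
6. deliver 0→1:  <1:foll t1 ->
7. deliver 1→0:  nop
8. propose(0,'z'):  <0:lead t1 z>
9. deliver 0→4:  <4:foll t1 ->
10. deliver 4→0:  nop
11. timeout(2):  <2:cand t2 ->
12. deliver 2→0:  <0:foll t2 z>
13. deliver 0→2:  nop
14. deliver 2→1:  <1:foll t2 ->
15. deliver 1→2:  nop
16. deliver 2→3:  <3:foll t2 ->
17. deliver 3→2:  <2:lead t2 ->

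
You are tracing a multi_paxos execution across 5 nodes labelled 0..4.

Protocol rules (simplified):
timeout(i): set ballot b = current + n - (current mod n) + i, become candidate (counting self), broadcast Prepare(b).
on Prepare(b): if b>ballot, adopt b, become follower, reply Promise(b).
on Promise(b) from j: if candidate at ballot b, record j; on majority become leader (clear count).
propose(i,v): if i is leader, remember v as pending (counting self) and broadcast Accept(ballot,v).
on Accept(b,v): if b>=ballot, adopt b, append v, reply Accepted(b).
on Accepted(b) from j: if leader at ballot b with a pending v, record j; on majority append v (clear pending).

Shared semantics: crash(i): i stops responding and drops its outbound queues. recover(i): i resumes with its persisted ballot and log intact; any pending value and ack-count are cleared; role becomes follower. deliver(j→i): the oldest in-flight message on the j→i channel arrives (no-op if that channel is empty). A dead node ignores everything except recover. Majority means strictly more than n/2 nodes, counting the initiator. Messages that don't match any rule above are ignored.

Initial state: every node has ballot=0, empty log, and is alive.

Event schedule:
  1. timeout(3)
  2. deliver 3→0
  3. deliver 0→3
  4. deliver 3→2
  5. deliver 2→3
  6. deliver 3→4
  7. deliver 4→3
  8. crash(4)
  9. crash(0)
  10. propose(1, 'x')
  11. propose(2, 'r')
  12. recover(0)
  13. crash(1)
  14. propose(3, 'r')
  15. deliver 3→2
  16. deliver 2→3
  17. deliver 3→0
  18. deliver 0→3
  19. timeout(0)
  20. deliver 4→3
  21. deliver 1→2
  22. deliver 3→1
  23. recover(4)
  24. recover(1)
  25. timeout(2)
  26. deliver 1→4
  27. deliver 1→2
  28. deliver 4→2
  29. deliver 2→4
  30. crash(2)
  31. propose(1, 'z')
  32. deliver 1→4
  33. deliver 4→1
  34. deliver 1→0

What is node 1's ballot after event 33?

0

[1] timeout(3) → N3(cand b8 [-])
[2] deliver 3→0 → N0(foll b8 [-])
[3] deliver 0→3 → ∅
[4] deliver 3→2 → N2(foll b8 [-])
[5] deliver 2→3 → N3(lead b8 [-])
[6] deliver 3→4 → N4(foll b8 [-])
[7] deliver 4→3 → ∅
[8] crash(4) → N4(✗foll b8 [-])
[9] crash(0) → N0(✗foll b8 [-])
[10] propose(1,'x') → ∅
[11] propose(2,'r') → ∅
[12] recover(0) → N0(foll b8 [-])
[13] crash(1) → N1(✗foll b0 [-])
[14] propose(3,'r') → ∅
[15] deliver 3→2 → N2(foll b8 [r])
[16] deliver 2→3 → ∅
[17] deliver 3→0 → N0(foll b8 [r])
[18] deliver 0→3 → N3(lead b8 [r])
[19] timeout(0) → N0(cand b10 [r])
[20] deliver 4→3 → ∅
[21] deliver 1→2 → ∅
[22] deliver 3→1 → ∅
[23] recover(4) → N4(foll b8 [-])
[24] recover(1) → N1(foll b0 [-])
[25] timeout(2) → N2(cand b12 [r])
[26] deliver 1→4 → ∅
[27] deliver 1→2 → ∅
[28] deliver 4→2 → ∅
[29] deliver 2→4 → N4(foll b12 [-])
[30] crash(2) → N2(✗cand b12 [r])
[31] propose(1,'z') → ∅
[32] deliver 1→4 → ∅
[33] deliver 4→1 → ∅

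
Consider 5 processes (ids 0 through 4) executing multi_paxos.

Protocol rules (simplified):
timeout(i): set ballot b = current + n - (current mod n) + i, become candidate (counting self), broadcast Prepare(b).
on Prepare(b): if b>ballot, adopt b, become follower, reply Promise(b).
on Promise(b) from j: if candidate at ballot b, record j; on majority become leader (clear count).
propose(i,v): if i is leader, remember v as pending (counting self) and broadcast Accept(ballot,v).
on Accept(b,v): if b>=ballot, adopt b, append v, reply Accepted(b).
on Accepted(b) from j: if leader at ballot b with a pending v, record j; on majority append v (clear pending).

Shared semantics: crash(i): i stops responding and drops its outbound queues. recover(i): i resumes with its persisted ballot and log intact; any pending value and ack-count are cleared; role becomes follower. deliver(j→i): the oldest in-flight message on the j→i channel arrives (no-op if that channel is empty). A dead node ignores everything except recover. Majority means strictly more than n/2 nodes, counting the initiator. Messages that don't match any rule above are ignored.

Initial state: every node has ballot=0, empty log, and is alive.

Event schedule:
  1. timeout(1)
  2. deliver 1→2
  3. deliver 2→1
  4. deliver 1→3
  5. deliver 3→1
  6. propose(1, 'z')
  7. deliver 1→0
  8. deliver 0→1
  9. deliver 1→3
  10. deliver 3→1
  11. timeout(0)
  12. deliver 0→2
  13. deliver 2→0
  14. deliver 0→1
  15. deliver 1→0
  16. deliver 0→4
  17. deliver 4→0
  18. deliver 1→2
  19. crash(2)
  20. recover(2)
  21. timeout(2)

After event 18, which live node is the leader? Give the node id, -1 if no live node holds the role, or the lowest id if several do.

0

e1 timeout(1): 1[cand,b=6,-]
e2 deliver 1→2: 2[foll,b=6,-]
e3 deliver 2→1: ·
e4 deliver 1→3: 3[foll,b=6,-]
e5 deliver 3→1: 1[lead,b=6,-]
e6 propose(1,'z'): ·
e7 deliver 1→0: 0[foll,b=6,-]
e8 deliver 0→1: ·
e9 deliver 1→3: 3[foll,b=6,z]
e10 deliver 3→1: ·
e11 timeout(0): 0[cand,b=10,-]
e12 deliver 0→2: 2[foll,b=10,-]
e13 deliver 2→0: ·
e14 deliver 0→1: 1[foll,b=10,-]
e15 deliver 1→0: ·
e16 deliver 0→4: 4[foll,b=10,-]
e17 deliver 4→0: 0[lead,b=10,-]
e18 deliver 1→2: ·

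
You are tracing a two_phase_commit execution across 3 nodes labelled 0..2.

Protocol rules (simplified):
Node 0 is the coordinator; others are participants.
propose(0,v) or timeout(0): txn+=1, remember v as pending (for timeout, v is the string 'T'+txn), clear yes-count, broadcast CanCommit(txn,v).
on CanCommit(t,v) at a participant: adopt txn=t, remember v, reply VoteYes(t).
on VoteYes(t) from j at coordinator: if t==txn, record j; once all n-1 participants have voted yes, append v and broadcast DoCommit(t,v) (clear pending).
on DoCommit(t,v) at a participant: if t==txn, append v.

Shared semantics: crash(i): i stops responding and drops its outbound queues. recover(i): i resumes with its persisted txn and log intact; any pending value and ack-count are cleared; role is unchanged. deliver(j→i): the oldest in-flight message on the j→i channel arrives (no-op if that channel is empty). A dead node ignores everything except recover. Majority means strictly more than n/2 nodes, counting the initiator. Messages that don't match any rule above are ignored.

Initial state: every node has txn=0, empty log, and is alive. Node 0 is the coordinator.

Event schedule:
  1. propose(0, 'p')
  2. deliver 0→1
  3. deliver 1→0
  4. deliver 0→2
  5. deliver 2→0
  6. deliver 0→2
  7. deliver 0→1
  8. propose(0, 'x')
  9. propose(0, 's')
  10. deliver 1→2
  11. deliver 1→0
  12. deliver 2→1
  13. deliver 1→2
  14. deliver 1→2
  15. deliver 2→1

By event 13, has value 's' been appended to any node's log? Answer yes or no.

e1 propose(0,'p'): 0[coor,t=1,-]
e2 deliver 0→1: 1[part,t=1,-]
e3 deliver 1→0: ·
e4 deliver 0→2: 2[part,t=1,-]
e5 deliver 2→0: 0[coor,t=1,p]
e6 deliver 0→2: 2[part,t=1,p]
e7 deliver 0→1: 1[part,t=1,p]
e8 propose(0,'x'): 0[coor,t=2,p]
e9 propose(0,'s'): 0[coor,t=3,p]
e10 deliver 1→2: ·
e11 deliver 1→0: ·
e12 deliver 2→1: ·
e13 deliver 1→2: ·

no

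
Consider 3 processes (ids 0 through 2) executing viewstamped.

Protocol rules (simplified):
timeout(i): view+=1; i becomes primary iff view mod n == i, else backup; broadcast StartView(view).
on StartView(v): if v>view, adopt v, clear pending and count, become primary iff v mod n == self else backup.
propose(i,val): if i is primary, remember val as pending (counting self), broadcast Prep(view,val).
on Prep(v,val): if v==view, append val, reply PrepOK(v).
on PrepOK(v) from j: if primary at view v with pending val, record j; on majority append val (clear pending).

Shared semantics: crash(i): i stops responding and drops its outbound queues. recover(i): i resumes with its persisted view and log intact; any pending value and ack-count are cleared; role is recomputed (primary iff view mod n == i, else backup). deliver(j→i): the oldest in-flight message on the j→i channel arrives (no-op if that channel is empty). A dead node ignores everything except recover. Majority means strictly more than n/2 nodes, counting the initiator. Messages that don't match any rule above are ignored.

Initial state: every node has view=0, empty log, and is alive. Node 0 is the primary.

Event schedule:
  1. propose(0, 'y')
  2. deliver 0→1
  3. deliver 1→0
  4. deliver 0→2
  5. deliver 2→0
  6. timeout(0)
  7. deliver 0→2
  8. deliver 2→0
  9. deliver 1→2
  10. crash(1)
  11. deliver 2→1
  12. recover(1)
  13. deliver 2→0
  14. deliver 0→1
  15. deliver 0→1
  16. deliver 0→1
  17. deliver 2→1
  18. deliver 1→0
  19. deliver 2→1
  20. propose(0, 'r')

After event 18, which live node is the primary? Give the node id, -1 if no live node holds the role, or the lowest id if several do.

1

after 1 — propose(0,'y'): ·
after 2 — deliver 0→1: n1:back/v0/[y]
after 3 — deliver 1→0: n0:prim/v0/[y]
after 4 — deliver 0→2: n2:back/v0/[y]
after 5 — deliver 2→0: ·
after 6 — timeout(0): n0:back/v1/[y]
after 7 — deliver 0→2: n2:back/v1/[y]
after 8 — deliver 2→0: ·
after 9 — deliver 1→2: ·
after 10 — crash(1): n1:✗back/v0/[y]
after 11 — deliver 2→1: ·
after 12 — recover(1): n1:back/v0/[y]
after 13 — deliver 2→0: ·
after 14 — deliver 0→1: n1:prim/v1/[y]
after 15 — deliver 0→1: ·
after 16 — deliver 0→1: ·
after 17 — deliver 2→1: ·
after 18 — deliver 1→0: ·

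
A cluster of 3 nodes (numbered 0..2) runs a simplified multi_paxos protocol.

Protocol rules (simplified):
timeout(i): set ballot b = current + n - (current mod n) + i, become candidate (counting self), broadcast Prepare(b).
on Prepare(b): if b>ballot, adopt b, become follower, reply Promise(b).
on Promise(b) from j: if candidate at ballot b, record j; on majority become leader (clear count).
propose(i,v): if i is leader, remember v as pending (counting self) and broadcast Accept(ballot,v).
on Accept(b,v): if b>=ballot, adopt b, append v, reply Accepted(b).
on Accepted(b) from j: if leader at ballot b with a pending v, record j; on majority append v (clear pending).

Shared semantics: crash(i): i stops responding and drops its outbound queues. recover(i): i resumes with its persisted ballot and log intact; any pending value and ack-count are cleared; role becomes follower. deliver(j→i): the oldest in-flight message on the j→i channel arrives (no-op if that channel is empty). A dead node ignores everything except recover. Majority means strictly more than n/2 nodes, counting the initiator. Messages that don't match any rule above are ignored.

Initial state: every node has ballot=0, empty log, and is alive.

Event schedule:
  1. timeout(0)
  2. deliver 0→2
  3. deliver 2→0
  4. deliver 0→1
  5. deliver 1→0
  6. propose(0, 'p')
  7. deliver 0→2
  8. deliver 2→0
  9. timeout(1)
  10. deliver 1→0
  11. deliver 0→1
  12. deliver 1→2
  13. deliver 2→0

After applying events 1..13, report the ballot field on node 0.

7

[1] timeout(0) → N0(cand b3 [-])
[2] deliver 0→2 → N2(foll b3 [-])
[3] deliver 2→0 → N0(lead b3 [-])
[4] deliver 0→1 → N1(foll b3 [-])
[5] deliver 1→0 → ∅
[6] propose(0,'p') → ∅
[7] deliver 0→2 → N2(foll b3 [p])
[8] deliver 2→0 → N0(lead b3 [p])
[9] timeout(1) → N1(cand b7 [-])
[10] deliver 1→0 → N0(foll b7 [p])
[11] deliver 0→1 → ∅
[12] deliver 1→2 → N2(foll b7 [p])
[13] deliver 2→0 → ∅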